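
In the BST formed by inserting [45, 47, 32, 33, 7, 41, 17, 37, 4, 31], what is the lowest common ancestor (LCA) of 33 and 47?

Tree insertion order: [45, 47, 32, 33, 7, 41, 17, 37, 4, 31]
Tree (level-order array): [45, 32, 47, 7, 33, None, None, 4, 17, None, 41, None, None, None, 31, 37]
In a BST, the LCA of p=33, q=47 is the first node v on the
root-to-leaf path with p <= v <= q (go left if both < v, right if both > v).
Walk from root:
  at 45: 33 <= 45 <= 47, this is the LCA
LCA = 45


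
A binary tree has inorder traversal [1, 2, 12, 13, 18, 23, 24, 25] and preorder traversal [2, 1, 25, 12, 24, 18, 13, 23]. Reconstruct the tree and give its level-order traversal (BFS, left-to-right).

Inorder:  [1, 2, 12, 13, 18, 23, 24, 25]
Preorder: [2, 1, 25, 12, 24, 18, 13, 23]
Algorithm: preorder visits root first, so consume preorder in order;
for each root, split the current inorder slice at that value into
left-subtree inorder and right-subtree inorder, then recurse.
Recursive splits:
  root=2; inorder splits into left=[1], right=[12, 13, 18, 23, 24, 25]
  root=1; inorder splits into left=[], right=[]
  root=25; inorder splits into left=[12, 13, 18, 23, 24], right=[]
  root=12; inorder splits into left=[], right=[13, 18, 23, 24]
  root=24; inorder splits into left=[13, 18, 23], right=[]
  root=18; inorder splits into left=[13], right=[23]
  root=13; inorder splits into left=[], right=[]
  root=23; inorder splits into left=[], right=[]
Reconstructed level-order: [2, 1, 25, 12, 24, 18, 13, 23]


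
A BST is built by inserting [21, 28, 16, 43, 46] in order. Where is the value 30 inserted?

Starting tree (level order): [21, 16, 28, None, None, None, 43, None, 46]
Insertion path: 21 -> 28 -> 43
Result: insert 30 as left child of 43
Final tree (level order): [21, 16, 28, None, None, None, 43, 30, 46]


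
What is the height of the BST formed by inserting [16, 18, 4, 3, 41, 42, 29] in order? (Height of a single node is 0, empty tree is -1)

Insertion order: [16, 18, 4, 3, 41, 42, 29]
Tree (level-order array): [16, 4, 18, 3, None, None, 41, None, None, 29, 42]
Compute height bottom-up (empty subtree = -1):
  height(3) = 1 + max(-1, -1) = 0
  height(4) = 1 + max(0, -1) = 1
  height(29) = 1 + max(-1, -1) = 0
  height(42) = 1 + max(-1, -1) = 0
  height(41) = 1 + max(0, 0) = 1
  height(18) = 1 + max(-1, 1) = 2
  height(16) = 1 + max(1, 2) = 3
Height = 3


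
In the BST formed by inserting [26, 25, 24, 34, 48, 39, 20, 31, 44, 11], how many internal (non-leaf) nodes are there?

Tree built from: [26, 25, 24, 34, 48, 39, 20, 31, 44, 11]
Tree (level-order array): [26, 25, 34, 24, None, 31, 48, 20, None, None, None, 39, None, 11, None, None, 44]
Rule: An internal node has at least one child.
Per-node child counts:
  node 26: 2 child(ren)
  node 25: 1 child(ren)
  node 24: 1 child(ren)
  node 20: 1 child(ren)
  node 11: 0 child(ren)
  node 34: 2 child(ren)
  node 31: 0 child(ren)
  node 48: 1 child(ren)
  node 39: 1 child(ren)
  node 44: 0 child(ren)
Matching nodes: [26, 25, 24, 20, 34, 48, 39]
Count of internal (non-leaf) nodes: 7


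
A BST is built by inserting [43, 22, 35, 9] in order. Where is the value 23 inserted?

Starting tree (level order): [43, 22, None, 9, 35]
Insertion path: 43 -> 22 -> 35
Result: insert 23 as left child of 35
Final tree (level order): [43, 22, None, 9, 35, None, None, 23]


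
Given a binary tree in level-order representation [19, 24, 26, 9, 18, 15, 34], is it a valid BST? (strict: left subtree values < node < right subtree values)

Level-order array: [19, 24, 26, 9, 18, 15, 34]
Validate using subtree bounds (lo, hi): at each node, require lo < value < hi,
then recurse left with hi=value and right with lo=value.
Preorder trace (stopping at first violation):
  at node 19 with bounds (-inf, +inf): OK
  at node 24 with bounds (-inf, 19): VIOLATION
Node 24 violates its bound: not (-inf < 24 < 19).
Result: Not a valid BST


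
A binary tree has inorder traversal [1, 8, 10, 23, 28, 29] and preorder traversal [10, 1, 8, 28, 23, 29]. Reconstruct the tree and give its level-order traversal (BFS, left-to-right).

Inorder:  [1, 8, 10, 23, 28, 29]
Preorder: [10, 1, 8, 28, 23, 29]
Algorithm: preorder visits root first, so consume preorder in order;
for each root, split the current inorder slice at that value into
left-subtree inorder and right-subtree inorder, then recurse.
Recursive splits:
  root=10; inorder splits into left=[1, 8], right=[23, 28, 29]
  root=1; inorder splits into left=[], right=[8]
  root=8; inorder splits into left=[], right=[]
  root=28; inorder splits into left=[23], right=[29]
  root=23; inorder splits into left=[], right=[]
  root=29; inorder splits into left=[], right=[]
Reconstructed level-order: [10, 1, 28, 8, 23, 29]


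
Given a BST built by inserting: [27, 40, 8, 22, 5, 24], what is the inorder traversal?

Tree insertion order: [27, 40, 8, 22, 5, 24]
Tree (level-order array): [27, 8, 40, 5, 22, None, None, None, None, None, 24]
Inorder traversal: [5, 8, 22, 24, 27, 40]


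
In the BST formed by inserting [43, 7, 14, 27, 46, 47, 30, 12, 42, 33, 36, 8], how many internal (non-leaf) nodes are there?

Tree built from: [43, 7, 14, 27, 46, 47, 30, 12, 42, 33, 36, 8]
Tree (level-order array): [43, 7, 46, None, 14, None, 47, 12, 27, None, None, 8, None, None, 30, None, None, None, 42, 33, None, None, 36]
Rule: An internal node has at least one child.
Per-node child counts:
  node 43: 2 child(ren)
  node 7: 1 child(ren)
  node 14: 2 child(ren)
  node 12: 1 child(ren)
  node 8: 0 child(ren)
  node 27: 1 child(ren)
  node 30: 1 child(ren)
  node 42: 1 child(ren)
  node 33: 1 child(ren)
  node 36: 0 child(ren)
  node 46: 1 child(ren)
  node 47: 0 child(ren)
Matching nodes: [43, 7, 14, 12, 27, 30, 42, 33, 46]
Count of internal (non-leaf) nodes: 9


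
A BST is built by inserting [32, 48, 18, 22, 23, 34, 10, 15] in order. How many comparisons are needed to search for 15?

Search path for 15: 32 -> 18 -> 10 -> 15
Found: True
Comparisons: 4


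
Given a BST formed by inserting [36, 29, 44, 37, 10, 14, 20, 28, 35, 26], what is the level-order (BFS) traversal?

Tree insertion order: [36, 29, 44, 37, 10, 14, 20, 28, 35, 26]
Tree (level-order array): [36, 29, 44, 10, 35, 37, None, None, 14, None, None, None, None, None, 20, None, 28, 26]
BFS from the root, enqueuing left then right child of each popped node:
  queue [36] -> pop 36, enqueue [29, 44], visited so far: [36]
  queue [29, 44] -> pop 29, enqueue [10, 35], visited so far: [36, 29]
  queue [44, 10, 35] -> pop 44, enqueue [37], visited so far: [36, 29, 44]
  queue [10, 35, 37] -> pop 10, enqueue [14], visited so far: [36, 29, 44, 10]
  queue [35, 37, 14] -> pop 35, enqueue [none], visited so far: [36, 29, 44, 10, 35]
  queue [37, 14] -> pop 37, enqueue [none], visited so far: [36, 29, 44, 10, 35, 37]
  queue [14] -> pop 14, enqueue [20], visited so far: [36, 29, 44, 10, 35, 37, 14]
  queue [20] -> pop 20, enqueue [28], visited so far: [36, 29, 44, 10, 35, 37, 14, 20]
  queue [28] -> pop 28, enqueue [26], visited so far: [36, 29, 44, 10, 35, 37, 14, 20, 28]
  queue [26] -> pop 26, enqueue [none], visited so far: [36, 29, 44, 10, 35, 37, 14, 20, 28, 26]
Result: [36, 29, 44, 10, 35, 37, 14, 20, 28, 26]


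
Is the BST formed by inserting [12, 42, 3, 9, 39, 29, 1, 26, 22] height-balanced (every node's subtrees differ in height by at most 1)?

Tree (level-order array): [12, 3, 42, 1, 9, 39, None, None, None, None, None, 29, None, 26, None, 22]
Definition: a tree is height-balanced if, at every node, |h(left) - h(right)| <= 1 (empty subtree has height -1).
Bottom-up per-node check:
  node 1: h_left=-1, h_right=-1, diff=0 [OK], height=0
  node 9: h_left=-1, h_right=-1, diff=0 [OK], height=0
  node 3: h_left=0, h_right=0, diff=0 [OK], height=1
  node 22: h_left=-1, h_right=-1, diff=0 [OK], height=0
  node 26: h_left=0, h_right=-1, diff=1 [OK], height=1
  node 29: h_left=1, h_right=-1, diff=2 [FAIL (|1--1|=2 > 1)], height=2
  node 39: h_left=2, h_right=-1, diff=3 [FAIL (|2--1|=3 > 1)], height=3
  node 42: h_left=3, h_right=-1, diff=4 [FAIL (|3--1|=4 > 1)], height=4
  node 12: h_left=1, h_right=4, diff=3 [FAIL (|1-4|=3 > 1)], height=5
Node 29 violates the condition: |1 - -1| = 2 > 1.
Result: Not balanced


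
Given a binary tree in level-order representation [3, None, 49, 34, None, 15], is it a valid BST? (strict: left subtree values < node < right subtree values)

Level-order array: [3, None, 49, 34, None, 15]
Validate using subtree bounds (lo, hi): at each node, require lo < value < hi,
then recurse left with hi=value and right with lo=value.
Preorder trace (stopping at first violation):
  at node 3 with bounds (-inf, +inf): OK
  at node 49 with bounds (3, +inf): OK
  at node 34 with bounds (3, 49): OK
  at node 15 with bounds (3, 34): OK
No violation found at any node.
Result: Valid BST


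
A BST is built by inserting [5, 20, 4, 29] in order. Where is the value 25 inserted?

Starting tree (level order): [5, 4, 20, None, None, None, 29]
Insertion path: 5 -> 20 -> 29
Result: insert 25 as left child of 29
Final tree (level order): [5, 4, 20, None, None, None, 29, 25]


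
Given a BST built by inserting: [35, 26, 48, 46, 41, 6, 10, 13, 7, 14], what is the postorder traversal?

Tree insertion order: [35, 26, 48, 46, 41, 6, 10, 13, 7, 14]
Tree (level-order array): [35, 26, 48, 6, None, 46, None, None, 10, 41, None, 7, 13, None, None, None, None, None, 14]
Postorder traversal: [7, 14, 13, 10, 6, 26, 41, 46, 48, 35]


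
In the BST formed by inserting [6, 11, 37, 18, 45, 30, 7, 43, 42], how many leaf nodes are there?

Tree built from: [6, 11, 37, 18, 45, 30, 7, 43, 42]
Tree (level-order array): [6, None, 11, 7, 37, None, None, 18, 45, None, 30, 43, None, None, None, 42]
Rule: A leaf has 0 children.
Per-node child counts:
  node 6: 1 child(ren)
  node 11: 2 child(ren)
  node 7: 0 child(ren)
  node 37: 2 child(ren)
  node 18: 1 child(ren)
  node 30: 0 child(ren)
  node 45: 1 child(ren)
  node 43: 1 child(ren)
  node 42: 0 child(ren)
Matching nodes: [7, 30, 42]
Count of leaf nodes: 3


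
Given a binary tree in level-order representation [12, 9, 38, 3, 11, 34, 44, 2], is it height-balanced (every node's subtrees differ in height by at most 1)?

Tree (level-order array): [12, 9, 38, 3, 11, 34, 44, 2]
Definition: a tree is height-balanced if, at every node, |h(left) - h(right)| <= 1 (empty subtree has height -1).
Bottom-up per-node check:
  node 2: h_left=-1, h_right=-1, diff=0 [OK], height=0
  node 3: h_left=0, h_right=-1, diff=1 [OK], height=1
  node 11: h_left=-1, h_right=-1, diff=0 [OK], height=0
  node 9: h_left=1, h_right=0, diff=1 [OK], height=2
  node 34: h_left=-1, h_right=-1, diff=0 [OK], height=0
  node 44: h_left=-1, h_right=-1, diff=0 [OK], height=0
  node 38: h_left=0, h_right=0, diff=0 [OK], height=1
  node 12: h_left=2, h_right=1, diff=1 [OK], height=3
All nodes satisfy the balance condition.
Result: Balanced


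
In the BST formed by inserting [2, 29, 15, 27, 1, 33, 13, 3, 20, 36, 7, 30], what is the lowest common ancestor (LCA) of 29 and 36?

Tree insertion order: [2, 29, 15, 27, 1, 33, 13, 3, 20, 36, 7, 30]
Tree (level-order array): [2, 1, 29, None, None, 15, 33, 13, 27, 30, 36, 3, None, 20, None, None, None, None, None, None, 7]
In a BST, the LCA of p=29, q=36 is the first node v on the
root-to-leaf path with p <= v <= q (go left if both < v, right if both > v).
Walk from root:
  at 2: both 29 and 36 > 2, go right
  at 29: 29 <= 29 <= 36, this is the LCA
LCA = 29


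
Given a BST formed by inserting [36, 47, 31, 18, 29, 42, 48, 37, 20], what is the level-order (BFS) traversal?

Tree insertion order: [36, 47, 31, 18, 29, 42, 48, 37, 20]
Tree (level-order array): [36, 31, 47, 18, None, 42, 48, None, 29, 37, None, None, None, 20]
BFS from the root, enqueuing left then right child of each popped node:
  queue [36] -> pop 36, enqueue [31, 47], visited so far: [36]
  queue [31, 47] -> pop 31, enqueue [18], visited so far: [36, 31]
  queue [47, 18] -> pop 47, enqueue [42, 48], visited so far: [36, 31, 47]
  queue [18, 42, 48] -> pop 18, enqueue [29], visited so far: [36, 31, 47, 18]
  queue [42, 48, 29] -> pop 42, enqueue [37], visited so far: [36, 31, 47, 18, 42]
  queue [48, 29, 37] -> pop 48, enqueue [none], visited so far: [36, 31, 47, 18, 42, 48]
  queue [29, 37] -> pop 29, enqueue [20], visited so far: [36, 31, 47, 18, 42, 48, 29]
  queue [37, 20] -> pop 37, enqueue [none], visited so far: [36, 31, 47, 18, 42, 48, 29, 37]
  queue [20] -> pop 20, enqueue [none], visited so far: [36, 31, 47, 18, 42, 48, 29, 37, 20]
Result: [36, 31, 47, 18, 42, 48, 29, 37, 20]


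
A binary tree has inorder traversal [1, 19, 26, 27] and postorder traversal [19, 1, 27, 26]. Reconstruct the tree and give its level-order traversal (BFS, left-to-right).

Inorder:   [1, 19, 26, 27]
Postorder: [19, 1, 27, 26]
Algorithm: postorder visits root last, so walk postorder right-to-left;
each value is the root of the current inorder slice — split it at that
value, recurse on the right subtree first, then the left.
Recursive splits:
  root=26; inorder splits into left=[1, 19], right=[27]
  root=27; inorder splits into left=[], right=[]
  root=1; inorder splits into left=[], right=[19]
  root=19; inorder splits into left=[], right=[]
Reconstructed level-order: [26, 1, 27, 19]


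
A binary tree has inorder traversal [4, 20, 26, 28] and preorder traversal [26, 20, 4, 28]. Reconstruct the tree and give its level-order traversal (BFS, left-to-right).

Inorder:  [4, 20, 26, 28]
Preorder: [26, 20, 4, 28]
Algorithm: preorder visits root first, so consume preorder in order;
for each root, split the current inorder slice at that value into
left-subtree inorder and right-subtree inorder, then recurse.
Recursive splits:
  root=26; inorder splits into left=[4, 20], right=[28]
  root=20; inorder splits into left=[4], right=[]
  root=4; inorder splits into left=[], right=[]
  root=28; inorder splits into left=[], right=[]
Reconstructed level-order: [26, 20, 28, 4]


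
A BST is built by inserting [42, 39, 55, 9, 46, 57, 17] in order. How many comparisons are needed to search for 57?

Search path for 57: 42 -> 55 -> 57
Found: True
Comparisons: 3


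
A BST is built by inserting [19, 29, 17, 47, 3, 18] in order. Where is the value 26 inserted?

Starting tree (level order): [19, 17, 29, 3, 18, None, 47]
Insertion path: 19 -> 29
Result: insert 26 as left child of 29
Final tree (level order): [19, 17, 29, 3, 18, 26, 47]


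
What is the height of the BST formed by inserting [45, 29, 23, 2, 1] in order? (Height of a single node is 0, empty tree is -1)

Insertion order: [45, 29, 23, 2, 1]
Tree (level-order array): [45, 29, None, 23, None, 2, None, 1]
Compute height bottom-up (empty subtree = -1):
  height(1) = 1 + max(-1, -1) = 0
  height(2) = 1 + max(0, -1) = 1
  height(23) = 1 + max(1, -1) = 2
  height(29) = 1 + max(2, -1) = 3
  height(45) = 1 + max(3, -1) = 4
Height = 4


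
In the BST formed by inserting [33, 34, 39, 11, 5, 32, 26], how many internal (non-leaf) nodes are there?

Tree built from: [33, 34, 39, 11, 5, 32, 26]
Tree (level-order array): [33, 11, 34, 5, 32, None, 39, None, None, 26]
Rule: An internal node has at least one child.
Per-node child counts:
  node 33: 2 child(ren)
  node 11: 2 child(ren)
  node 5: 0 child(ren)
  node 32: 1 child(ren)
  node 26: 0 child(ren)
  node 34: 1 child(ren)
  node 39: 0 child(ren)
Matching nodes: [33, 11, 32, 34]
Count of internal (non-leaf) nodes: 4


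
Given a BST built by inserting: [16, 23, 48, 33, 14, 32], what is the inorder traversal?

Tree insertion order: [16, 23, 48, 33, 14, 32]
Tree (level-order array): [16, 14, 23, None, None, None, 48, 33, None, 32]
Inorder traversal: [14, 16, 23, 32, 33, 48]


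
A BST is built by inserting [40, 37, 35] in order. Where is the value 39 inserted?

Starting tree (level order): [40, 37, None, 35]
Insertion path: 40 -> 37
Result: insert 39 as right child of 37
Final tree (level order): [40, 37, None, 35, 39]


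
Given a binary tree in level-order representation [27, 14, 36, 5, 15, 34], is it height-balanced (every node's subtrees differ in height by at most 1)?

Tree (level-order array): [27, 14, 36, 5, 15, 34]
Definition: a tree is height-balanced if, at every node, |h(left) - h(right)| <= 1 (empty subtree has height -1).
Bottom-up per-node check:
  node 5: h_left=-1, h_right=-1, diff=0 [OK], height=0
  node 15: h_left=-1, h_right=-1, diff=0 [OK], height=0
  node 14: h_left=0, h_right=0, diff=0 [OK], height=1
  node 34: h_left=-1, h_right=-1, diff=0 [OK], height=0
  node 36: h_left=0, h_right=-1, diff=1 [OK], height=1
  node 27: h_left=1, h_right=1, diff=0 [OK], height=2
All nodes satisfy the balance condition.
Result: Balanced


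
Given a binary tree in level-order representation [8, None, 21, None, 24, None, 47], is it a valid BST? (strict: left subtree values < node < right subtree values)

Level-order array: [8, None, 21, None, 24, None, 47]
Validate using subtree bounds (lo, hi): at each node, require lo < value < hi,
then recurse left with hi=value and right with lo=value.
Preorder trace (stopping at first violation):
  at node 8 with bounds (-inf, +inf): OK
  at node 21 with bounds (8, +inf): OK
  at node 24 with bounds (21, +inf): OK
  at node 47 with bounds (24, +inf): OK
No violation found at any node.
Result: Valid BST


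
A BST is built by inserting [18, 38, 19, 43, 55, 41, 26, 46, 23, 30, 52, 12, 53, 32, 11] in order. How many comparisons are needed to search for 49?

Search path for 49: 18 -> 38 -> 43 -> 55 -> 46 -> 52
Found: False
Comparisons: 6


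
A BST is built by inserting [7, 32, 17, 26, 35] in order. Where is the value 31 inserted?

Starting tree (level order): [7, None, 32, 17, 35, None, 26]
Insertion path: 7 -> 32 -> 17 -> 26
Result: insert 31 as right child of 26
Final tree (level order): [7, None, 32, 17, 35, None, 26, None, None, None, 31]


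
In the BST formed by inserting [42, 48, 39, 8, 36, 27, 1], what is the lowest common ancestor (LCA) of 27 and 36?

Tree insertion order: [42, 48, 39, 8, 36, 27, 1]
Tree (level-order array): [42, 39, 48, 8, None, None, None, 1, 36, None, None, 27]
In a BST, the LCA of p=27, q=36 is the first node v on the
root-to-leaf path with p <= v <= q (go left if both < v, right if both > v).
Walk from root:
  at 42: both 27 and 36 < 42, go left
  at 39: both 27 and 36 < 39, go left
  at 8: both 27 and 36 > 8, go right
  at 36: 27 <= 36 <= 36, this is the LCA
LCA = 36


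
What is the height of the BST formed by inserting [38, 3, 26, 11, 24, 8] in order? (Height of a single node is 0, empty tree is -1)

Insertion order: [38, 3, 26, 11, 24, 8]
Tree (level-order array): [38, 3, None, None, 26, 11, None, 8, 24]
Compute height bottom-up (empty subtree = -1):
  height(8) = 1 + max(-1, -1) = 0
  height(24) = 1 + max(-1, -1) = 0
  height(11) = 1 + max(0, 0) = 1
  height(26) = 1 + max(1, -1) = 2
  height(3) = 1 + max(-1, 2) = 3
  height(38) = 1 + max(3, -1) = 4
Height = 4


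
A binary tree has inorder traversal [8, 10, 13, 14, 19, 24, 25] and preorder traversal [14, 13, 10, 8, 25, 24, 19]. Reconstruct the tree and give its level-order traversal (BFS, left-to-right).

Inorder:  [8, 10, 13, 14, 19, 24, 25]
Preorder: [14, 13, 10, 8, 25, 24, 19]
Algorithm: preorder visits root first, so consume preorder in order;
for each root, split the current inorder slice at that value into
left-subtree inorder and right-subtree inorder, then recurse.
Recursive splits:
  root=14; inorder splits into left=[8, 10, 13], right=[19, 24, 25]
  root=13; inorder splits into left=[8, 10], right=[]
  root=10; inorder splits into left=[8], right=[]
  root=8; inorder splits into left=[], right=[]
  root=25; inorder splits into left=[19, 24], right=[]
  root=24; inorder splits into left=[19], right=[]
  root=19; inorder splits into left=[], right=[]
Reconstructed level-order: [14, 13, 25, 10, 24, 8, 19]


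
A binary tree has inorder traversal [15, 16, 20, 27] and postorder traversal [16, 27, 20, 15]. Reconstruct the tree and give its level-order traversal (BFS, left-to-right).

Inorder:   [15, 16, 20, 27]
Postorder: [16, 27, 20, 15]
Algorithm: postorder visits root last, so walk postorder right-to-left;
each value is the root of the current inorder slice — split it at that
value, recurse on the right subtree first, then the left.
Recursive splits:
  root=15; inorder splits into left=[], right=[16, 20, 27]
  root=20; inorder splits into left=[16], right=[27]
  root=27; inorder splits into left=[], right=[]
  root=16; inorder splits into left=[], right=[]
Reconstructed level-order: [15, 20, 16, 27]


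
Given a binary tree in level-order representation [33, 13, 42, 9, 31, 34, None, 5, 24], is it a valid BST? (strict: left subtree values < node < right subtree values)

Level-order array: [33, 13, 42, 9, 31, 34, None, 5, 24]
Validate using subtree bounds (lo, hi): at each node, require lo < value < hi,
then recurse left with hi=value and right with lo=value.
Preorder trace (stopping at first violation):
  at node 33 with bounds (-inf, +inf): OK
  at node 13 with bounds (-inf, 33): OK
  at node 9 with bounds (-inf, 13): OK
  at node 5 with bounds (-inf, 9): OK
  at node 24 with bounds (9, 13): VIOLATION
Node 24 violates its bound: not (9 < 24 < 13).
Result: Not a valid BST


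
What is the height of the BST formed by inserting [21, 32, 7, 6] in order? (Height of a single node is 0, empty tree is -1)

Insertion order: [21, 32, 7, 6]
Tree (level-order array): [21, 7, 32, 6]
Compute height bottom-up (empty subtree = -1):
  height(6) = 1 + max(-1, -1) = 0
  height(7) = 1 + max(0, -1) = 1
  height(32) = 1 + max(-1, -1) = 0
  height(21) = 1 + max(1, 0) = 2
Height = 2


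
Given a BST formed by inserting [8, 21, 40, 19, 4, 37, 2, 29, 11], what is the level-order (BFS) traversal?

Tree insertion order: [8, 21, 40, 19, 4, 37, 2, 29, 11]
Tree (level-order array): [8, 4, 21, 2, None, 19, 40, None, None, 11, None, 37, None, None, None, 29]
BFS from the root, enqueuing left then right child of each popped node:
  queue [8] -> pop 8, enqueue [4, 21], visited so far: [8]
  queue [4, 21] -> pop 4, enqueue [2], visited so far: [8, 4]
  queue [21, 2] -> pop 21, enqueue [19, 40], visited so far: [8, 4, 21]
  queue [2, 19, 40] -> pop 2, enqueue [none], visited so far: [8, 4, 21, 2]
  queue [19, 40] -> pop 19, enqueue [11], visited so far: [8, 4, 21, 2, 19]
  queue [40, 11] -> pop 40, enqueue [37], visited so far: [8, 4, 21, 2, 19, 40]
  queue [11, 37] -> pop 11, enqueue [none], visited so far: [8, 4, 21, 2, 19, 40, 11]
  queue [37] -> pop 37, enqueue [29], visited so far: [8, 4, 21, 2, 19, 40, 11, 37]
  queue [29] -> pop 29, enqueue [none], visited so far: [8, 4, 21, 2, 19, 40, 11, 37, 29]
Result: [8, 4, 21, 2, 19, 40, 11, 37, 29]


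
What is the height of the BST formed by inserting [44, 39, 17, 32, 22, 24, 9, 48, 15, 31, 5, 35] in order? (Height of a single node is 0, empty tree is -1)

Insertion order: [44, 39, 17, 32, 22, 24, 9, 48, 15, 31, 5, 35]
Tree (level-order array): [44, 39, 48, 17, None, None, None, 9, 32, 5, 15, 22, 35, None, None, None, None, None, 24, None, None, None, 31]
Compute height bottom-up (empty subtree = -1):
  height(5) = 1 + max(-1, -1) = 0
  height(15) = 1 + max(-1, -1) = 0
  height(9) = 1 + max(0, 0) = 1
  height(31) = 1 + max(-1, -1) = 0
  height(24) = 1 + max(-1, 0) = 1
  height(22) = 1 + max(-1, 1) = 2
  height(35) = 1 + max(-1, -1) = 0
  height(32) = 1 + max(2, 0) = 3
  height(17) = 1 + max(1, 3) = 4
  height(39) = 1 + max(4, -1) = 5
  height(48) = 1 + max(-1, -1) = 0
  height(44) = 1 + max(5, 0) = 6
Height = 6


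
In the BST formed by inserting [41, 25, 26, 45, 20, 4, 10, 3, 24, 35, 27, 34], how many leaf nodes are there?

Tree built from: [41, 25, 26, 45, 20, 4, 10, 3, 24, 35, 27, 34]
Tree (level-order array): [41, 25, 45, 20, 26, None, None, 4, 24, None, 35, 3, 10, None, None, 27, None, None, None, None, None, None, 34]
Rule: A leaf has 0 children.
Per-node child counts:
  node 41: 2 child(ren)
  node 25: 2 child(ren)
  node 20: 2 child(ren)
  node 4: 2 child(ren)
  node 3: 0 child(ren)
  node 10: 0 child(ren)
  node 24: 0 child(ren)
  node 26: 1 child(ren)
  node 35: 1 child(ren)
  node 27: 1 child(ren)
  node 34: 0 child(ren)
  node 45: 0 child(ren)
Matching nodes: [3, 10, 24, 34, 45]
Count of leaf nodes: 5


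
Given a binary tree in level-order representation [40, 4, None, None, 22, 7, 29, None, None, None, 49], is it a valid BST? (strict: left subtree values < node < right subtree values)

Level-order array: [40, 4, None, None, 22, 7, 29, None, None, None, 49]
Validate using subtree bounds (lo, hi): at each node, require lo < value < hi,
then recurse left with hi=value and right with lo=value.
Preorder trace (stopping at first violation):
  at node 40 with bounds (-inf, +inf): OK
  at node 4 with bounds (-inf, 40): OK
  at node 22 with bounds (4, 40): OK
  at node 7 with bounds (4, 22): OK
  at node 29 with bounds (22, 40): OK
  at node 49 with bounds (29, 40): VIOLATION
Node 49 violates its bound: not (29 < 49 < 40).
Result: Not a valid BST


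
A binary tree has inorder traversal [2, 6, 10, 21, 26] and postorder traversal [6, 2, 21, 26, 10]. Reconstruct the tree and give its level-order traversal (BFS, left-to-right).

Inorder:   [2, 6, 10, 21, 26]
Postorder: [6, 2, 21, 26, 10]
Algorithm: postorder visits root last, so walk postorder right-to-left;
each value is the root of the current inorder slice — split it at that
value, recurse on the right subtree first, then the left.
Recursive splits:
  root=10; inorder splits into left=[2, 6], right=[21, 26]
  root=26; inorder splits into left=[21], right=[]
  root=21; inorder splits into left=[], right=[]
  root=2; inorder splits into left=[], right=[6]
  root=6; inorder splits into left=[], right=[]
Reconstructed level-order: [10, 2, 26, 6, 21]


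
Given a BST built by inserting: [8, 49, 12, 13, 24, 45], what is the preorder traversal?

Tree insertion order: [8, 49, 12, 13, 24, 45]
Tree (level-order array): [8, None, 49, 12, None, None, 13, None, 24, None, 45]
Preorder traversal: [8, 49, 12, 13, 24, 45]


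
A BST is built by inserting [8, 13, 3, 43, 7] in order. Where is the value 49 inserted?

Starting tree (level order): [8, 3, 13, None, 7, None, 43]
Insertion path: 8 -> 13 -> 43
Result: insert 49 as right child of 43
Final tree (level order): [8, 3, 13, None, 7, None, 43, None, None, None, 49]


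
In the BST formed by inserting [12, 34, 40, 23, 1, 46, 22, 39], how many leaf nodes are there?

Tree built from: [12, 34, 40, 23, 1, 46, 22, 39]
Tree (level-order array): [12, 1, 34, None, None, 23, 40, 22, None, 39, 46]
Rule: A leaf has 0 children.
Per-node child counts:
  node 12: 2 child(ren)
  node 1: 0 child(ren)
  node 34: 2 child(ren)
  node 23: 1 child(ren)
  node 22: 0 child(ren)
  node 40: 2 child(ren)
  node 39: 0 child(ren)
  node 46: 0 child(ren)
Matching nodes: [1, 22, 39, 46]
Count of leaf nodes: 4


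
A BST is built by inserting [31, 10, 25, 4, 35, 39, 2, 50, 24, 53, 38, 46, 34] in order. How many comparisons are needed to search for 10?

Search path for 10: 31 -> 10
Found: True
Comparisons: 2


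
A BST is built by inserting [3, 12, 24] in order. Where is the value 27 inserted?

Starting tree (level order): [3, None, 12, None, 24]
Insertion path: 3 -> 12 -> 24
Result: insert 27 as right child of 24
Final tree (level order): [3, None, 12, None, 24, None, 27]


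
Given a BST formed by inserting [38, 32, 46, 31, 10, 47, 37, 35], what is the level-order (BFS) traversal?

Tree insertion order: [38, 32, 46, 31, 10, 47, 37, 35]
Tree (level-order array): [38, 32, 46, 31, 37, None, 47, 10, None, 35]
BFS from the root, enqueuing left then right child of each popped node:
  queue [38] -> pop 38, enqueue [32, 46], visited so far: [38]
  queue [32, 46] -> pop 32, enqueue [31, 37], visited so far: [38, 32]
  queue [46, 31, 37] -> pop 46, enqueue [47], visited so far: [38, 32, 46]
  queue [31, 37, 47] -> pop 31, enqueue [10], visited so far: [38, 32, 46, 31]
  queue [37, 47, 10] -> pop 37, enqueue [35], visited so far: [38, 32, 46, 31, 37]
  queue [47, 10, 35] -> pop 47, enqueue [none], visited so far: [38, 32, 46, 31, 37, 47]
  queue [10, 35] -> pop 10, enqueue [none], visited so far: [38, 32, 46, 31, 37, 47, 10]
  queue [35] -> pop 35, enqueue [none], visited so far: [38, 32, 46, 31, 37, 47, 10, 35]
Result: [38, 32, 46, 31, 37, 47, 10, 35]


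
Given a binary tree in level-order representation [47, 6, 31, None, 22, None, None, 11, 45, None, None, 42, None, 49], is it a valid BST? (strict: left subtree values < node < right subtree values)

Level-order array: [47, 6, 31, None, 22, None, None, 11, 45, None, None, 42, None, 49]
Validate using subtree bounds (lo, hi): at each node, require lo < value < hi,
then recurse left with hi=value and right with lo=value.
Preorder trace (stopping at first violation):
  at node 47 with bounds (-inf, +inf): OK
  at node 6 with bounds (-inf, 47): OK
  at node 22 with bounds (6, 47): OK
  at node 11 with bounds (6, 22): OK
  at node 45 with bounds (22, 47): OK
  at node 42 with bounds (22, 45): OK
  at node 49 with bounds (22, 42): VIOLATION
Node 49 violates its bound: not (22 < 49 < 42).
Result: Not a valid BST


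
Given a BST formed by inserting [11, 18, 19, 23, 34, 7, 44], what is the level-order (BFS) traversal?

Tree insertion order: [11, 18, 19, 23, 34, 7, 44]
Tree (level-order array): [11, 7, 18, None, None, None, 19, None, 23, None, 34, None, 44]
BFS from the root, enqueuing left then right child of each popped node:
  queue [11] -> pop 11, enqueue [7, 18], visited so far: [11]
  queue [7, 18] -> pop 7, enqueue [none], visited so far: [11, 7]
  queue [18] -> pop 18, enqueue [19], visited so far: [11, 7, 18]
  queue [19] -> pop 19, enqueue [23], visited so far: [11, 7, 18, 19]
  queue [23] -> pop 23, enqueue [34], visited so far: [11, 7, 18, 19, 23]
  queue [34] -> pop 34, enqueue [44], visited so far: [11, 7, 18, 19, 23, 34]
  queue [44] -> pop 44, enqueue [none], visited so far: [11, 7, 18, 19, 23, 34, 44]
Result: [11, 7, 18, 19, 23, 34, 44]


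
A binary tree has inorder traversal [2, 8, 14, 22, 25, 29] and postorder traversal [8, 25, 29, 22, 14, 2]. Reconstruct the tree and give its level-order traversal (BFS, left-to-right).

Inorder:   [2, 8, 14, 22, 25, 29]
Postorder: [8, 25, 29, 22, 14, 2]
Algorithm: postorder visits root last, so walk postorder right-to-left;
each value is the root of the current inorder slice — split it at that
value, recurse on the right subtree first, then the left.
Recursive splits:
  root=2; inorder splits into left=[], right=[8, 14, 22, 25, 29]
  root=14; inorder splits into left=[8], right=[22, 25, 29]
  root=22; inorder splits into left=[], right=[25, 29]
  root=29; inorder splits into left=[25], right=[]
  root=25; inorder splits into left=[], right=[]
  root=8; inorder splits into left=[], right=[]
Reconstructed level-order: [2, 14, 8, 22, 29, 25]


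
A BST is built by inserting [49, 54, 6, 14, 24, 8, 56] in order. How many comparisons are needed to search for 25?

Search path for 25: 49 -> 6 -> 14 -> 24
Found: False
Comparisons: 4


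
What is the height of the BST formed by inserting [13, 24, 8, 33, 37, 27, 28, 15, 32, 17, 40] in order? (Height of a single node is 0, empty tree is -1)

Insertion order: [13, 24, 8, 33, 37, 27, 28, 15, 32, 17, 40]
Tree (level-order array): [13, 8, 24, None, None, 15, 33, None, 17, 27, 37, None, None, None, 28, None, 40, None, 32]
Compute height bottom-up (empty subtree = -1):
  height(8) = 1 + max(-1, -1) = 0
  height(17) = 1 + max(-1, -1) = 0
  height(15) = 1 + max(-1, 0) = 1
  height(32) = 1 + max(-1, -1) = 0
  height(28) = 1 + max(-1, 0) = 1
  height(27) = 1 + max(-1, 1) = 2
  height(40) = 1 + max(-1, -1) = 0
  height(37) = 1 + max(-1, 0) = 1
  height(33) = 1 + max(2, 1) = 3
  height(24) = 1 + max(1, 3) = 4
  height(13) = 1 + max(0, 4) = 5
Height = 5


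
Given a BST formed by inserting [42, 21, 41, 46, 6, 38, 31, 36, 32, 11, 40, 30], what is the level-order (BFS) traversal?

Tree insertion order: [42, 21, 41, 46, 6, 38, 31, 36, 32, 11, 40, 30]
Tree (level-order array): [42, 21, 46, 6, 41, None, None, None, 11, 38, None, None, None, 31, 40, 30, 36, None, None, None, None, 32]
BFS from the root, enqueuing left then right child of each popped node:
  queue [42] -> pop 42, enqueue [21, 46], visited so far: [42]
  queue [21, 46] -> pop 21, enqueue [6, 41], visited so far: [42, 21]
  queue [46, 6, 41] -> pop 46, enqueue [none], visited so far: [42, 21, 46]
  queue [6, 41] -> pop 6, enqueue [11], visited so far: [42, 21, 46, 6]
  queue [41, 11] -> pop 41, enqueue [38], visited so far: [42, 21, 46, 6, 41]
  queue [11, 38] -> pop 11, enqueue [none], visited so far: [42, 21, 46, 6, 41, 11]
  queue [38] -> pop 38, enqueue [31, 40], visited so far: [42, 21, 46, 6, 41, 11, 38]
  queue [31, 40] -> pop 31, enqueue [30, 36], visited so far: [42, 21, 46, 6, 41, 11, 38, 31]
  queue [40, 30, 36] -> pop 40, enqueue [none], visited so far: [42, 21, 46, 6, 41, 11, 38, 31, 40]
  queue [30, 36] -> pop 30, enqueue [none], visited so far: [42, 21, 46, 6, 41, 11, 38, 31, 40, 30]
  queue [36] -> pop 36, enqueue [32], visited so far: [42, 21, 46, 6, 41, 11, 38, 31, 40, 30, 36]
  queue [32] -> pop 32, enqueue [none], visited so far: [42, 21, 46, 6, 41, 11, 38, 31, 40, 30, 36, 32]
Result: [42, 21, 46, 6, 41, 11, 38, 31, 40, 30, 36, 32]


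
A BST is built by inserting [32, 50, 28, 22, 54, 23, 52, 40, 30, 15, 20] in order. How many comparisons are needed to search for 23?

Search path for 23: 32 -> 28 -> 22 -> 23
Found: True
Comparisons: 4


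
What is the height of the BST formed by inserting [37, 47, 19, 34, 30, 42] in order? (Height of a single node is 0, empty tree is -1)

Insertion order: [37, 47, 19, 34, 30, 42]
Tree (level-order array): [37, 19, 47, None, 34, 42, None, 30]
Compute height bottom-up (empty subtree = -1):
  height(30) = 1 + max(-1, -1) = 0
  height(34) = 1 + max(0, -1) = 1
  height(19) = 1 + max(-1, 1) = 2
  height(42) = 1 + max(-1, -1) = 0
  height(47) = 1 + max(0, -1) = 1
  height(37) = 1 + max(2, 1) = 3
Height = 3


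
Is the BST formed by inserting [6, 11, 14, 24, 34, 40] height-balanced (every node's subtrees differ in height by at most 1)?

Tree (level-order array): [6, None, 11, None, 14, None, 24, None, 34, None, 40]
Definition: a tree is height-balanced if, at every node, |h(left) - h(right)| <= 1 (empty subtree has height -1).
Bottom-up per-node check:
  node 40: h_left=-1, h_right=-1, diff=0 [OK], height=0
  node 34: h_left=-1, h_right=0, diff=1 [OK], height=1
  node 24: h_left=-1, h_right=1, diff=2 [FAIL (|-1-1|=2 > 1)], height=2
  node 14: h_left=-1, h_right=2, diff=3 [FAIL (|-1-2|=3 > 1)], height=3
  node 11: h_left=-1, h_right=3, diff=4 [FAIL (|-1-3|=4 > 1)], height=4
  node 6: h_left=-1, h_right=4, diff=5 [FAIL (|-1-4|=5 > 1)], height=5
Node 24 violates the condition: |-1 - 1| = 2 > 1.
Result: Not balanced


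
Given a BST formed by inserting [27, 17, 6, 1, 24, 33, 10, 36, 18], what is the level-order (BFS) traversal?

Tree insertion order: [27, 17, 6, 1, 24, 33, 10, 36, 18]
Tree (level-order array): [27, 17, 33, 6, 24, None, 36, 1, 10, 18]
BFS from the root, enqueuing left then right child of each popped node:
  queue [27] -> pop 27, enqueue [17, 33], visited so far: [27]
  queue [17, 33] -> pop 17, enqueue [6, 24], visited so far: [27, 17]
  queue [33, 6, 24] -> pop 33, enqueue [36], visited so far: [27, 17, 33]
  queue [6, 24, 36] -> pop 6, enqueue [1, 10], visited so far: [27, 17, 33, 6]
  queue [24, 36, 1, 10] -> pop 24, enqueue [18], visited so far: [27, 17, 33, 6, 24]
  queue [36, 1, 10, 18] -> pop 36, enqueue [none], visited so far: [27, 17, 33, 6, 24, 36]
  queue [1, 10, 18] -> pop 1, enqueue [none], visited so far: [27, 17, 33, 6, 24, 36, 1]
  queue [10, 18] -> pop 10, enqueue [none], visited so far: [27, 17, 33, 6, 24, 36, 1, 10]
  queue [18] -> pop 18, enqueue [none], visited so far: [27, 17, 33, 6, 24, 36, 1, 10, 18]
Result: [27, 17, 33, 6, 24, 36, 1, 10, 18]


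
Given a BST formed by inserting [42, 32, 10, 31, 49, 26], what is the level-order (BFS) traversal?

Tree insertion order: [42, 32, 10, 31, 49, 26]
Tree (level-order array): [42, 32, 49, 10, None, None, None, None, 31, 26]
BFS from the root, enqueuing left then right child of each popped node:
  queue [42] -> pop 42, enqueue [32, 49], visited so far: [42]
  queue [32, 49] -> pop 32, enqueue [10], visited so far: [42, 32]
  queue [49, 10] -> pop 49, enqueue [none], visited so far: [42, 32, 49]
  queue [10] -> pop 10, enqueue [31], visited so far: [42, 32, 49, 10]
  queue [31] -> pop 31, enqueue [26], visited so far: [42, 32, 49, 10, 31]
  queue [26] -> pop 26, enqueue [none], visited so far: [42, 32, 49, 10, 31, 26]
Result: [42, 32, 49, 10, 31, 26]


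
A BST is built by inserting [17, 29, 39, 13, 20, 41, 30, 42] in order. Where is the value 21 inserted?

Starting tree (level order): [17, 13, 29, None, None, 20, 39, None, None, 30, 41, None, None, None, 42]
Insertion path: 17 -> 29 -> 20
Result: insert 21 as right child of 20
Final tree (level order): [17, 13, 29, None, None, 20, 39, None, 21, 30, 41, None, None, None, None, None, 42]


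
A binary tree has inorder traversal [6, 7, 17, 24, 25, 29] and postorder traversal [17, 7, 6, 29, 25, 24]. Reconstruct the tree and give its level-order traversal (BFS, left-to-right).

Inorder:   [6, 7, 17, 24, 25, 29]
Postorder: [17, 7, 6, 29, 25, 24]
Algorithm: postorder visits root last, so walk postorder right-to-left;
each value is the root of the current inorder slice — split it at that
value, recurse on the right subtree first, then the left.
Recursive splits:
  root=24; inorder splits into left=[6, 7, 17], right=[25, 29]
  root=25; inorder splits into left=[], right=[29]
  root=29; inorder splits into left=[], right=[]
  root=6; inorder splits into left=[], right=[7, 17]
  root=7; inorder splits into left=[], right=[17]
  root=17; inorder splits into left=[], right=[]
Reconstructed level-order: [24, 6, 25, 7, 29, 17]


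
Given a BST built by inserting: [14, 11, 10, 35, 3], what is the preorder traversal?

Tree insertion order: [14, 11, 10, 35, 3]
Tree (level-order array): [14, 11, 35, 10, None, None, None, 3]
Preorder traversal: [14, 11, 10, 3, 35]


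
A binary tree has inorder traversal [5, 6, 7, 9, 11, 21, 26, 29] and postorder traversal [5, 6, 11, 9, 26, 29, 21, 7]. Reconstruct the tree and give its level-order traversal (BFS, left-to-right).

Inorder:   [5, 6, 7, 9, 11, 21, 26, 29]
Postorder: [5, 6, 11, 9, 26, 29, 21, 7]
Algorithm: postorder visits root last, so walk postorder right-to-left;
each value is the root of the current inorder slice — split it at that
value, recurse on the right subtree first, then the left.
Recursive splits:
  root=7; inorder splits into left=[5, 6], right=[9, 11, 21, 26, 29]
  root=21; inorder splits into left=[9, 11], right=[26, 29]
  root=29; inorder splits into left=[26], right=[]
  root=26; inorder splits into left=[], right=[]
  root=9; inorder splits into left=[], right=[11]
  root=11; inorder splits into left=[], right=[]
  root=6; inorder splits into left=[5], right=[]
  root=5; inorder splits into left=[], right=[]
Reconstructed level-order: [7, 6, 21, 5, 9, 29, 11, 26]


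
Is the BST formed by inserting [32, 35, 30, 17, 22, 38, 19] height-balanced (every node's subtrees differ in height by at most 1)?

Tree (level-order array): [32, 30, 35, 17, None, None, 38, None, 22, None, None, 19]
Definition: a tree is height-balanced if, at every node, |h(left) - h(right)| <= 1 (empty subtree has height -1).
Bottom-up per-node check:
  node 19: h_left=-1, h_right=-1, diff=0 [OK], height=0
  node 22: h_left=0, h_right=-1, diff=1 [OK], height=1
  node 17: h_left=-1, h_right=1, diff=2 [FAIL (|-1-1|=2 > 1)], height=2
  node 30: h_left=2, h_right=-1, diff=3 [FAIL (|2--1|=3 > 1)], height=3
  node 38: h_left=-1, h_right=-1, diff=0 [OK], height=0
  node 35: h_left=-1, h_right=0, diff=1 [OK], height=1
  node 32: h_left=3, h_right=1, diff=2 [FAIL (|3-1|=2 > 1)], height=4
Node 17 violates the condition: |-1 - 1| = 2 > 1.
Result: Not balanced


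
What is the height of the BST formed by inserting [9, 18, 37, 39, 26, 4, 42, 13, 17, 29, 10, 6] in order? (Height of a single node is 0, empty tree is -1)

Insertion order: [9, 18, 37, 39, 26, 4, 42, 13, 17, 29, 10, 6]
Tree (level-order array): [9, 4, 18, None, 6, 13, 37, None, None, 10, 17, 26, 39, None, None, None, None, None, 29, None, 42]
Compute height bottom-up (empty subtree = -1):
  height(6) = 1 + max(-1, -1) = 0
  height(4) = 1 + max(-1, 0) = 1
  height(10) = 1 + max(-1, -1) = 0
  height(17) = 1 + max(-1, -1) = 0
  height(13) = 1 + max(0, 0) = 1
  height(29) = 1 + max(-1, -1) = 0
  height(26) = 1 + max(-1, 0) = 1
  height(42) = 1 + max(-1, -1) = 0
  height(39) = 1 + max(-1, 0) = 1
  height(37) = 1 + max(1, 1) = 2
  height(18) = 1 + max(1, 2) = 3
  height(9) = 1 + max(1, 3) = 4
Height = 4
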